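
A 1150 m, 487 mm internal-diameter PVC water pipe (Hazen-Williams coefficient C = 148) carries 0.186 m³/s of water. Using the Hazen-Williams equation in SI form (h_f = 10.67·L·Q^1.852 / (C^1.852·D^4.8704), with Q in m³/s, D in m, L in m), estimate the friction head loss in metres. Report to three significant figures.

h_f = 10.67·1150·0.186^1.852 / (148^1.852·0.487^4.8704) = 1.732 m

h_f ≈ 1.73 m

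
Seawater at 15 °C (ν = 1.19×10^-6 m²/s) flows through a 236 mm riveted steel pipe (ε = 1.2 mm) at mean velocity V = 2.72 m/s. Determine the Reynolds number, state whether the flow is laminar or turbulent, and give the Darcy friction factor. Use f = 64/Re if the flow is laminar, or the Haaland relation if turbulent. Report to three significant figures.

Re ≈ 5.39×10^5; turbulent; f ≈ 0.0307

Re = VD/ν = 2.720·0.236/1.19×10^-6 = 5.39×10^5
Re > 4000 → turbulent; ε/D = 0.00508
Haaland: f = 0.03074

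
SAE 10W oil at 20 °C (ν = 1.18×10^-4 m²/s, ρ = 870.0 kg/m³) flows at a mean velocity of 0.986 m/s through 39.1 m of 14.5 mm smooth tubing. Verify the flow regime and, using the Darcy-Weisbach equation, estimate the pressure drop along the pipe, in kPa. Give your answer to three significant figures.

Δp ≈ 602 kPa

Re = VD/ν = 0.986·0.01450/1.18×10^-4 = 121 → laminar (Re < 2300)
f = 64/Re = 0.5282
h_f = f(L/D)V²/(2g) = 0.5282·(39.1/0.01450)·0.986²/(2·9.81) = 70.58 m
Δp = ρg·h_f = 870.0·9.81·70.58 = 602.4 kPa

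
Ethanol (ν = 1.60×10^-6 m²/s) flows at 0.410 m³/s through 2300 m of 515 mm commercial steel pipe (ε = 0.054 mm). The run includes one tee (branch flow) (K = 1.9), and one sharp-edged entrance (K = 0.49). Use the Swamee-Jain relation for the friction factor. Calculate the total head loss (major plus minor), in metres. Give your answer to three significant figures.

H_L ≈ 13.0 m

V = 4Q/(πD²) = 1.968 m/s; V²/2g = 0.1975 m
Re = 6.34×10^5, ε/D = 1.05×10^-4 → f = 0.01416 (Swamee-Jain)
Major: h_f = f(L/D)·V²/2g = 0.01416·4466·0.1975 = 12.49 m
Minor: ΣK = 2.39; h_m = ΣK·V²/2g = 0.4719 m
Total H_L = 12.49 + 0.4719 = 12.96 m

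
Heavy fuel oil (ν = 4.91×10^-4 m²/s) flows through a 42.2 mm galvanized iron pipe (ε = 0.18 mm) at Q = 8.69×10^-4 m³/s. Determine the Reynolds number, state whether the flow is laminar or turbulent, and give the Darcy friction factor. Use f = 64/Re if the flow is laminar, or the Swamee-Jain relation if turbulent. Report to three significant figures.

V = 4Q/(πD²) = 0.6213 m/s
Re = VD/ν = 0.6213·0.0422/4.91×10^-4 = 53.4
Re < 2300 → laminar → f = 64/Re = 1.199

Re ≈ 53.4; laminar; f = 64/Re ≈ 1.20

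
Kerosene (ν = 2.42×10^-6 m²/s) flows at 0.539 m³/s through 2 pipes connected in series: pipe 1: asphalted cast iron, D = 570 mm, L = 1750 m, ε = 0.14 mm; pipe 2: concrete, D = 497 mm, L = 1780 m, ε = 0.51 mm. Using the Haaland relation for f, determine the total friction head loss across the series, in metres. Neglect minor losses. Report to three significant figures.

Pipe 1: V = 2.112 m/s, Re = 4.98×10^5, ε/D = 2.46×10^-4, f = 0.01571, h_1 = f(L/D)V²/2g = 10.97 m
Pipe 2: V = 2.778 m/s, Re = 5.71×10^5, ε/D = 0.00103, f = 0.02025, h_2 = f(L/D)V²/2g = 28.54 m
Series → Q common, losses add: H = Σh = 39.50 m

H ≈ 39.5 m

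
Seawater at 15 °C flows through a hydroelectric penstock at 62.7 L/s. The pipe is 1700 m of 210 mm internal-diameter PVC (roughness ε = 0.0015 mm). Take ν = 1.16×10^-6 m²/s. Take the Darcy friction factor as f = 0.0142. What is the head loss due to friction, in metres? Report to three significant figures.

V = 4Q/(πD²) = 4·0.0627/(π·0.210²) = 1.810 m/s
h_f = f(L/D)V²/(2g) = 0.01420·(1700/0.210)·1.810²/(2·9.81) = 19.20 m

h_f ≈ 19.2 m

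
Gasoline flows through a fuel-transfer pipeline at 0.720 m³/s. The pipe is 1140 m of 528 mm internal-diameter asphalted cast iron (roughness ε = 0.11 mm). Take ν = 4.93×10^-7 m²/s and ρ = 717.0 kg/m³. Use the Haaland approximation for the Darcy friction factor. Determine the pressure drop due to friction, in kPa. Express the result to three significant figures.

Δp ≈ 118 kPa

V = 4Q/(πD²) = 4·0.720/(π·0.528²) = 3.288 m/s
Re = VD/ν = 3.288·0.528/4.93×10^-7 = 3.52×10^6 → turbulent
ε/D = 0.11/528 = 2.08×10^-4
Haaland: f = 0.01412
h_f = f(L/D)V²/(2g) = 0.01412·(1140/0.528)·3.288²/(2·9.81) = 16.81 m
Δp = ρg·h_f = 717.0·9.81·16.81 = 118.2 kPa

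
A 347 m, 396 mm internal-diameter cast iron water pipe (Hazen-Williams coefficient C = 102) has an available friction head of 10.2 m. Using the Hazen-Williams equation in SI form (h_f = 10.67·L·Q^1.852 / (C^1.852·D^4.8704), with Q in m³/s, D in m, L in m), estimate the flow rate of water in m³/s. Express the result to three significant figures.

Q ≈ 0.370 m³/s

Rearranging: Q = [h_f·C^1.852·D^4.8704 / (10.67·L)]^(1/1.852)
Q = [10.2·102^1.852·0.396^4.8704 / (10.67·347)]^0.540 = 0.3702 m³/s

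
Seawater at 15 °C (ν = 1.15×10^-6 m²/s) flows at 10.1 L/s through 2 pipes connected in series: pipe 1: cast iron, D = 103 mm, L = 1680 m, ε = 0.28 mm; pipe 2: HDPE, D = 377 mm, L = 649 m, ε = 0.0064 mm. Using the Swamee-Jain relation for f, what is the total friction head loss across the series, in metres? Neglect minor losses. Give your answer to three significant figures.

Pipe 1: V = 1.212 m/s, Re = 1.09×10^5, ε/D = 0.00272, f = 0.02698, h_1 = f(L/D)V²/2g = 32.95 m
Pipe 2: V = 0.09048 m/s, Re = 2.97×10^4, ε/D = 1.70×10^-5, f = 0.02349, h_2 = f(L/D)V²/2g = 0.01687 m
Series → Q common, losses add: H = Σh = 32.97 m

H ≈ 33.0 m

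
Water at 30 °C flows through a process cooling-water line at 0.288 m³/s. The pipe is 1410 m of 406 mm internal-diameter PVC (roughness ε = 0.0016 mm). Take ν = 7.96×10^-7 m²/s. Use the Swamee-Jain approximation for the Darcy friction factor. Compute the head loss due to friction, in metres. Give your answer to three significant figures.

h_f ≈ 10.0 m

V = 4Q/(πD²) = 4·0.288/(π·0.406²) = 2.225 m/s
Re = VD/ν = 2.225·0.406/7.96×10^-7 = 1.13×10^6 → turbulent
ε/D = 0.0016/406 = 3.94×10^-6
Swamee-Jain: f = 0.01147
h_f = f(L/D)V²/(2g) = 0.01147·(1410/0.406)·2.225²/(2·9.81) = 10.05 m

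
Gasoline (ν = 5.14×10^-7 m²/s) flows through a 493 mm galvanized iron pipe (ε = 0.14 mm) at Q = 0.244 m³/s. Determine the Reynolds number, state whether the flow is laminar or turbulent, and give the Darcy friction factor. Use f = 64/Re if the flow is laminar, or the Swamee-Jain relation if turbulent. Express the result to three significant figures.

V = 4Q/(πD²) = 1.278 m/s
Re = VD/ν = 1.278·0.493/5.14×10^-7 = 1.23×10^6
Re > 4000 → turbulent; ε/D = 2.84×10^-4
Swamee-Jain: f = 0.01548

Re ≈ 1.23×10^6; turbulent; f ≈ 0.0155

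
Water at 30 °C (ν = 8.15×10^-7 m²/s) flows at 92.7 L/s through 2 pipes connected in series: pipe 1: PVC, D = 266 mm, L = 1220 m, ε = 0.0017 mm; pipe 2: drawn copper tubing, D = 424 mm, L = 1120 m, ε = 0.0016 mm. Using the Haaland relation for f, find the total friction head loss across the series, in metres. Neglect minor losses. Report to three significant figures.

H ≈ 9.23 m

Pipe 1: V = 1.668 m/s, Re = 5.44×10^5, ε/D = 6.39×10^-6, f = 0.01294, h_1 = f(L/D)V²/2g = 8.418 m
Pipe 2: V = 0.6565 m/s, Re = 3.42×10^5, ε/D = 3.77×10^-6, f = 0.01403, h_2 = f(L/D)V²/2g = 0.8143 m
Series → Q common, losses add: H = Σh = 9.232 m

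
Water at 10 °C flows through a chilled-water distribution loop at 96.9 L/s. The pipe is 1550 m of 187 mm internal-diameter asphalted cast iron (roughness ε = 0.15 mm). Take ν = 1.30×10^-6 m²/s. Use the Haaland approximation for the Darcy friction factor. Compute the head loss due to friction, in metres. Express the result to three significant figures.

V = 4Q/(πD²) = 4·0.0969/(π·0.187²) = 3.528 m/s
Re = VD/ν = 3.528·0.187/1.30×10^-6 = 5.08×10^5 → turbulent
ε/D = 0.15/187 = 8.02×10^-4
Haaland: f = 0.01926
h_f = f(L/D)V²/(2g) = 0.01926·(1550/0.187)·3.528²/(2·9.81) = 101.3 m

h_f ≈ 101 m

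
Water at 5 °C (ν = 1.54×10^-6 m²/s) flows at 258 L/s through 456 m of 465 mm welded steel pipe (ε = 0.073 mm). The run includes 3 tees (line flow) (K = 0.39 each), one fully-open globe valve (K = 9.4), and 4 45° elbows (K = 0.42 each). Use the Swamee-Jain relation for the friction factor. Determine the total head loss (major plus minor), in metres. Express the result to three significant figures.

H_L ≈ 3.20 m

V = 4Q/(πD²) = 1.519 m/s; V²/2g = 0.1176 m
Re = 4.59×10^5, ε/D = 1.57×10^-4 → f = 0.01522 (Swamee-Jain)
Major: h_f = f(L/D)·V²/2g = 0.01522·980.6·0.1176 = 1.756 m
Minor: ΣK = 12.2; h_m = ΣK·V²/2g = 1.441 m
Total H_L = 1.756 + 1.441 = 3.197 m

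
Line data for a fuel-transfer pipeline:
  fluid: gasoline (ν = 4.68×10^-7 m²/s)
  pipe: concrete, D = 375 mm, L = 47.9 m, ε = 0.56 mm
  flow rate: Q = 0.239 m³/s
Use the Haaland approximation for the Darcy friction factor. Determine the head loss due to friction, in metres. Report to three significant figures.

h_f ≈ 0.666 m

V = 4Q/(πD²) = 4·0.239/(π·0.375²) = 2.164 m/s
Re = VD/ν = 2.164·0.375/4.68×10^-7 = 1.73×10^6 → turbulent
ε/D = 0.56/375 = 0.00149
Haaland: f = 0.02186
h_f = f(L/D)V²/(2g) = 0.02186·(47.9/0.375)·2.164²/(2·9.81) = 0.6665 m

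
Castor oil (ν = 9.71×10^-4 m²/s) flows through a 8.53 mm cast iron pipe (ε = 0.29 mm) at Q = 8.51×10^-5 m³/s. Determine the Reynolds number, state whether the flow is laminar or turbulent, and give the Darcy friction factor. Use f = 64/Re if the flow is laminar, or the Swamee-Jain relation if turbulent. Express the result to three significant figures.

Re ≈ 13.1; laminar; f = 64/Re ≈ 4.89

V = 4Q/(πD²) = 1.489 m/s
Re = VD/ν = 1.489·0.00853/9.71×10^-4 = 13.1
Re < 2300 → laminar → f = 64/Re = 4.892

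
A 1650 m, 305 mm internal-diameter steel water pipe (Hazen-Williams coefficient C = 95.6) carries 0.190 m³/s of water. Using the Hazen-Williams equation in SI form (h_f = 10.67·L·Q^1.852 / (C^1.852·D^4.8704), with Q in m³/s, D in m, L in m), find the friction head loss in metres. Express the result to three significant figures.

h_f ≈ 56.7 m

h_f = 10.67·1650·0.190^1.852 / (95.6^1.852·0.305^4.8704) = 56.72 m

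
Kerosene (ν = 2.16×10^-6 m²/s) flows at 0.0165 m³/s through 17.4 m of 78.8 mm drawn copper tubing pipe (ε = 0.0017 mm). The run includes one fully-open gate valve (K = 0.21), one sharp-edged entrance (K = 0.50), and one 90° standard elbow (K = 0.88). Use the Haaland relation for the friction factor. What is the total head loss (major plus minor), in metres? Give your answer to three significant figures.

H_L ≈ 3.14 m

V = 4Q/(πD²) = 3.383 m/s; V²/2g = 0.5834 m
Re = 1.23×10^5, ε/D = 2.16×10^-5 → f = 0.01716 (Haaland)
Major: h_f = f(L/D)·V²/2g = 0.01716·220.8·0.5834 = 2.211 m
Minor: ΣK = 1.59; h_m = ΣK·V²/2g = 0.9276 m
Total H_L = 2.211 + 0.9276 = 3.139 m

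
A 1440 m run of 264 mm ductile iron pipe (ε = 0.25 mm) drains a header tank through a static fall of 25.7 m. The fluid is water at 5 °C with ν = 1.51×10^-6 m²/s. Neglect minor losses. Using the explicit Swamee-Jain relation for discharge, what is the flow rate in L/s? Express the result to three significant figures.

Q ≈ 117 L/s

Swamee-Jain (Type II): Q = -0.965·√(gD⁵h_f/L)·ln[ε/(3.7D) + √(3.17ν²L/(gD³h_f))]
√(gD⁵h_f/L) = √(9.81·0.264⁵·25.7/1440) = 0.01498
ε/(3.7D) = 2.56×10^-4; √(3.17ν²L/(gD³h_f)) = 4.74×10^-5
Q = -0.965·0.01498·ln(3.033×10^-4) = 0.1171 m³/s
Check: V = 2.14 m/s, Re = 3.74×10^5, f = 0.02033, h_f = 25.9 m ≈ 25.7 m ✓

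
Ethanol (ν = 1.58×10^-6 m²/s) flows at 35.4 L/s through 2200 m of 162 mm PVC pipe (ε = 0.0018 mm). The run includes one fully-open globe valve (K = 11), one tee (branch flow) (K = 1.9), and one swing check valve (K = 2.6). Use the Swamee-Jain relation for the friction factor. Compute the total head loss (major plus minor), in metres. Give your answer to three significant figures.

V = 4Q/(πD²) = 1.717 m/s; V²/2g = 0.1503 m
Re = 1.76×10^5, ε/D = 1.11×10^-5 → f = 0.01602 (Swamee-Jain)
Major: h_f = f(L/D)·V²/2g = 0.01602·13580·0.1503 = 32.71 m
Minor: ΣK = 15.5; h_m = ΣK·V²/2g = 2.330 m
Total H_L = 32.71 + 2.330 = 35.04 m

H_L ≈ 35.0 m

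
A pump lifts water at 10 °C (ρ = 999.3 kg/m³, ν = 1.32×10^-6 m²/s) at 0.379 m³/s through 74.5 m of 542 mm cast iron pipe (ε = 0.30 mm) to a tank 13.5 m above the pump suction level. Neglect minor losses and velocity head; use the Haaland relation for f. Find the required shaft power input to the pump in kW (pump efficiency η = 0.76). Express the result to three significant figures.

P_shaft ≈ 67.6 kW

V = 4Q/(πD²) = 1.643 m/s; Re = 6.74×10^5; ε/D = 5.54×10^-4; f = 0.01772
h_f = f(L/D)V²/2g = 0.3349 m
Total head H = z + h_f = 13.5 + 0.3349 = 13.83 m
P_hyd = ρgQH = 999.3·9.81·0.379·13.83 = 51.40 kW
P_shaft = P_hyd/η = 51.40/0.76 = 67.63 kW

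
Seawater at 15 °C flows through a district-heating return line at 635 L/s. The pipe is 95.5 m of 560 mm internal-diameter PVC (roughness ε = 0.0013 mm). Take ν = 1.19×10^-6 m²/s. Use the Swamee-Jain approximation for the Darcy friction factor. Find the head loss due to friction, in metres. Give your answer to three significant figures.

V = 4Q/(πD²) = 4·0.635/(π·0.560²) = 2.578 m/s
Re = VD/ν = 2.578·0.560/1.19×10^-6 = 1.21×10^6 → turbulent
ε/D = 0.0013/560 = 2.32×10^-6
Swamee-Jain: f = 0.01130
h_f = f(L/D)V²/(2g) = 0.01130·(95.5/0.560)·2.578²/(2·9.81) = 0.6531 m

h_f ≈ 0.653 m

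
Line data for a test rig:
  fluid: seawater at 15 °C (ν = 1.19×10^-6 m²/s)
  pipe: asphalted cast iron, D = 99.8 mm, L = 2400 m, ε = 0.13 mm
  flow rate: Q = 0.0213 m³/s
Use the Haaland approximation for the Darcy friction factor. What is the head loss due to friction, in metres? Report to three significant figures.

V = 4Q/(πD²) = 4·0.0213/(π·0.0998²) = 2.723 m/s
Re = VD/ν = 2.723·0.0998/1.19×10^-6 = 2.28×10^5 → turbulent
ε/D = 0.13/99.8 = 0.00130
Haaland: f = 0.02192
h_f = f(L/D)V²/(2g) = 0.02192·(2400/0.0998)·2.723²/(2·9.81) = 199.2 m

h_f ≈ 199 m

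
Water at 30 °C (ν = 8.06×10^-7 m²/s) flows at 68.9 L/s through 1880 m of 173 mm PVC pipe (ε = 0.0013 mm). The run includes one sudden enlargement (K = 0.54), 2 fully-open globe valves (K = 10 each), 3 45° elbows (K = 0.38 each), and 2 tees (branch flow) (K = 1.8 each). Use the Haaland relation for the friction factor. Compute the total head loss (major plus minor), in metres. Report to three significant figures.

H_L ≈ 71.2 m

V = 4Q/(πD²) = 2.931 m/s; V²/2g = 0.4379 m
Re = 6.29×10^5, ε/D = 7.51×10^-6 → f = 0.01264 (Haaland)
Major: h_f = f(L/D)·V²/2g = 0.01264·10867·0.4379 = 60.15 m
Minor: ΣK = 25.3; h_m = ΣK·V²/2g = 11.07 m
Total H_L = 60.15 + 11.07 = 71.22 m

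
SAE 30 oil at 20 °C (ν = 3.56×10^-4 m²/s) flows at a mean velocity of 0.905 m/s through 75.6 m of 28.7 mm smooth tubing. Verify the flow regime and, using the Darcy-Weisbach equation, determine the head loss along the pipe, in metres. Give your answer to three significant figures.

Re = VD/ν = 0.905·0.02870/3.56×10^-4 = 73.0 → laminar (Re < 2300)
f = 64/Re = 0.8772
h_f = f(L/D)V²/(2g) = 0.8772·(75.6/0.02870)·0.905²/(2·9.81) = 96.46 m

h_f ≈ 96.5 m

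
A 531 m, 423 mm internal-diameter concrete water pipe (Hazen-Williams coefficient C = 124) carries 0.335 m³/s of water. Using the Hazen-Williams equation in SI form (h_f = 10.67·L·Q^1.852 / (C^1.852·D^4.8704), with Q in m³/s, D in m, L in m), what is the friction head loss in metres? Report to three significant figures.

h_f = 10.67·531·0.335^1.852 / (124^1.852·0.423^4.8704) = 6.554 m

h_f ≈ 6.55 m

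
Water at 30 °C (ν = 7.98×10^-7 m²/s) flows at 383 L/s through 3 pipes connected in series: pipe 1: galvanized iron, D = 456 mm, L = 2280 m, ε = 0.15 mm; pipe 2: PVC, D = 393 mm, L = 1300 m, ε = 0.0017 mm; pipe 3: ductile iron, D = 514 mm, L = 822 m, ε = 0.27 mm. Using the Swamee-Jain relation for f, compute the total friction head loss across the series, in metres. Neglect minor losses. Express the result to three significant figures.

Pipe 1: V = 2.345 m/s, Re = 1.34×10^6, ε/D = 3.29×10^-4, f = 0.01584, h_1 = f(L/D)V²/2g = 22.20 m
Pipe 2: V = 3.157 m/s, Re = 1.55×10^6, ε/D = 4.33×10^-6, f = 0.01093, h_2 = f(L/D)V²/2g = 18.38 m
Pipe 3: V = 1.846 m/s, Re = 1.19×10^6, ε/D = 5.25×10^-4, f = 0.01739, h_3 = f(L/D)V²/2g = 4.829 m
Series → Q common, losses add: H = Σh = 45.41 m

H ≈ 45.4 m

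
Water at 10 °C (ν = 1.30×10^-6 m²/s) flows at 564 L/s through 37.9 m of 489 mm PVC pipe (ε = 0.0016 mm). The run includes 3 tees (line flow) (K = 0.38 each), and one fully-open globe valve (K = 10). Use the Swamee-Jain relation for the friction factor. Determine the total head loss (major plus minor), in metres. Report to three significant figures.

H_L ≈ 5.53 m

V = 4Q/(πD²) = 3.003 m/s; V²/2g = 0.4597 m
Re = 1.13×10^6, ε/D = 3.27×10^-6 → f = 0.01146 (Swamee-Jain)
Major: h_f = f(L/D)·V²/2g = 0.01146·77.51·0.4597 = 0.4083 m
Minor: ΣK = 11.1; h_m = ΣK·V²/2g = 5.121 m
Total H_L = 0.4083 + 5.121 = 5.529 m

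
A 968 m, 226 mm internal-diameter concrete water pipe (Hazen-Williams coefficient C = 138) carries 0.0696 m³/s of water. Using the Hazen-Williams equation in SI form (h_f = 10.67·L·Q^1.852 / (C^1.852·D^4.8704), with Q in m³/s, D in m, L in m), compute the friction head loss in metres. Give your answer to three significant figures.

h_f ≈ 11.3 m

h_f = 10.67·968·0.0696^1.852 / (138^1.852·0.226^4.8704) = 11.30 m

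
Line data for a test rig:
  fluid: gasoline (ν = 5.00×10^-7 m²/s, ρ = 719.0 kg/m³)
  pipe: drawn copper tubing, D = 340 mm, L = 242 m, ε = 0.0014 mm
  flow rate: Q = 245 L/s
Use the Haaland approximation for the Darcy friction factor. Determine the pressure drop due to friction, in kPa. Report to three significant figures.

Δp ≈ 19.7 kPa

V = 4Q/(πD²) = 4·0.245/(π·0.340²) = 2.698 m/s
Re = VD/ν = 2.698·0.340/5.00×10^-7 = 1.83×10^6 → turbulent
ε/D = 0.0014/340 = 4.12×10^-6
Haaland: f = 0.01060
h_f = f(L/D)V²/(2g) = 0.01060·(242/0.340)·2.698²/(2·9.81) = 2.799 m
Δp = ρg·h_f = 719.0·9.81·2.799 = 19.74 kPa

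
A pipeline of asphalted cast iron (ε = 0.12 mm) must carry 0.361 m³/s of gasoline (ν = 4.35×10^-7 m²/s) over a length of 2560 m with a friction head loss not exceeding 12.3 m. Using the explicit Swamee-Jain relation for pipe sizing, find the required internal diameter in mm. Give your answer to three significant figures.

Swamee-Jain (Type III): D = 0.66·[ε^1.25·(LQ²/(gh_f))^4.75 + ν·Q^9.4·(L/(gh_f))^5.2]^0.04
LQ²/(gh_f) = 2.765; L/(gh_f) = 21.22
Term 1 = ε^1.25·(…)^4.75 = 0.00157; Term 2 = ν·Q^9.4·(…)^5.2 = 2.39×10^-4
D = 0.66·(0.00157 + 2.39×10^-4)^0.04 = 0.5127 m = 513 mm
Check: V = 1.75 m/s, Re = 2.06×10^6, f = 0.01470, h_f = 11.4 m ≈ 12.3 m ✓

D ≈ 513 mm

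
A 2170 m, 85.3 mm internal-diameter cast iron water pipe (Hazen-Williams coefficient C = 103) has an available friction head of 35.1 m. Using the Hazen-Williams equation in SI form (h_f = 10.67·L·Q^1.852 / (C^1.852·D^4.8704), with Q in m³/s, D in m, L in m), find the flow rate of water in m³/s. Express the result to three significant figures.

Rearranging: Q = [h_f·C^1.852·D^4.8704 / (10.67·L)]^(1/1.852)
Q = [35.1·103^1.852·0.0853^4.8704 / (10.67·2170)]^0.540 = 0.004777 m³/s

Q ≈ 0.00478 m³/s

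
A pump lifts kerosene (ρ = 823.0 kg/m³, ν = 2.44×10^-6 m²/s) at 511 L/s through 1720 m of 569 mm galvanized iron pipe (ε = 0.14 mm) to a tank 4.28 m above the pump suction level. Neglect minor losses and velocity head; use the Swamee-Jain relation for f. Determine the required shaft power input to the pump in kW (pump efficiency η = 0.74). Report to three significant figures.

P_shaft ≈ 79.4 kW

V = 4Q/(πD²) = 2.010 m/s; Re = 4.69×10^5; ε/D = 2.46×10^-4; f = 0.01601
h_f = f(L/D)V²/2g = 9.960 m
Total head H = z + h_f = 4.28 + 9.960 = 14.24 m
P_hyd = ρgQH = 823.0·9.81·0.511·14.24 = 58.75 kW
P_shaft = P_hyd/η = 58.75/0.74 = 79.39 kW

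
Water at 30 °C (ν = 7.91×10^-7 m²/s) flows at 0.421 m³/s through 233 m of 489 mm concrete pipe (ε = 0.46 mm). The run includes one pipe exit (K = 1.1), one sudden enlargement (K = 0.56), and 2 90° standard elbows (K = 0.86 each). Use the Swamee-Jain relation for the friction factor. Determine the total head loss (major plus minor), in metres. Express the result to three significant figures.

V = 4Q/(πD²) = 2.242 m/s; V²/2g = 0.2561 m
Re = 1.39×10^6, ε/D = 9.41×10^-4 → f = 0.01965 (Swamee-Jain)
Major: h_f = f(L/D)·V²/2g = 0.01965·476.5·0.2561 = 2.398 m
Minor: ΣK = 3.38; h_m = ΣK·V²/2g = 0.8657 m
Total H_L = 2.398 + 0.8657 = 3.264 m

H_L ≈ 3.26 m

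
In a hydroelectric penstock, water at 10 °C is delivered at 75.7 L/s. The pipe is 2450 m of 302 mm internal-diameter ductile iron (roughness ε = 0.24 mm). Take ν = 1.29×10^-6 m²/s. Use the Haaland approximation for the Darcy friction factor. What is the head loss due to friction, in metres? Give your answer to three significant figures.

V = 4Q/(πD²) = 4·0.0757/(π·0.302²) = 1.057 m/s
Re = VD/ν = 1.057·0.302/1.29×10^-6 = 2.47×10^5 → turbulent
ε/D = 0.24/302 = 7.95×10^-4
Haaland: f = 0.01980
h_f = f(L/D)V²/(2g) = 0.01980·(2450/0.302)·1.057²/(2·9.81) = 9.144 m

h_f ≈ 9.14 m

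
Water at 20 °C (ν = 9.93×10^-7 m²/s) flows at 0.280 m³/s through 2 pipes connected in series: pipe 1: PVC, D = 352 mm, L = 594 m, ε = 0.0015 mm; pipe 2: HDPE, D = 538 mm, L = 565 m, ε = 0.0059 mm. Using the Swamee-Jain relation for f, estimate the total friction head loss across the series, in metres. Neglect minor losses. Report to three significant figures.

H ≈ 9.34 m

Pipe 1: V = 2.877 m/s, Re = 1.02×10^6, ε/D = 4.26×10^-6, f = 0.01168, h_1 = f(L/D)V²/2g = 8.315 m
Pipe 2: V = 1.232 m/s, Re = 6.67×10^5, ε/D = 1.10×10^-5, f = 0.01265, h_2 = f(L/D)V²/2g = 1.027 m
Series → Q common, losses add: H = Σh = 9.342 m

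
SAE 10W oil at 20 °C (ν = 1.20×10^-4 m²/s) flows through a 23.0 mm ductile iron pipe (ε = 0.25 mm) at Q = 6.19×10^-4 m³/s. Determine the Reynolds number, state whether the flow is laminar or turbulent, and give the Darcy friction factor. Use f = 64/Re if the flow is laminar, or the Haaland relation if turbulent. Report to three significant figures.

V = 4Q/(πD²) = 1.490 m/s
Re = VD/ν = 1.490·0.0230/1.20×10^-4 = 286
Re < 2300 → laminar → f = 64/Re = 0.2241

Re ≈ 286; laminar; f = 64/Re ≈ 0.224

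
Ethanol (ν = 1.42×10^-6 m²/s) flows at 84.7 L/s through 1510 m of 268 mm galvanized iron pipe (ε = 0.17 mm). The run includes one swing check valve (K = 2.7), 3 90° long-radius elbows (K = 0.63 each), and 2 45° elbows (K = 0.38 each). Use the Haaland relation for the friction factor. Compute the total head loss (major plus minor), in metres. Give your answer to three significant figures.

V = 4Q/(πD²) = 1.501 m/s; V²/2g = 0.1149 m
Re = 2.83×10^5, ε/D = 6.34×10^-4 → f = 0.01887 (Haaland)
Major: h_f = f(L/D)·V²/2g = 0.01887·5634·0.1149 = 12.22 m
Minor: ΣK = 5.35; h_m = ΣK·V²/2g = 0.6148 m
Total H_L = 12.22 + 0.6148 = 12.83 m

H_L ≈ 12.8 m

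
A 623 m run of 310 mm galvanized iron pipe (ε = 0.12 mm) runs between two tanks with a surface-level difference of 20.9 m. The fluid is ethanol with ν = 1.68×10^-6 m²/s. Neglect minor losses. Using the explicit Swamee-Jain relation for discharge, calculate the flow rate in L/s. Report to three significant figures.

Q ≈ 264 L/s

Swamee-Jain (Type II): Q = -0.965·√(gD⁵h_f/L)·ln[ε/(3.7D) + √(3.17ν²L/(gD³h_f))]
√(gD⁵h_f/L) = √(9.81·0.310⁵·20.9/623) = 0.03070
ε/(3.7D) = 1.05×10^-4; √(3.17ν²L/(gD³h_f)) = 3.02×10^-5
Q = -0.965·0.03070·ln(1.348×10^-4) = 0.2640 m³/s
Check: V = 3.50 m/s, Re = 6.45×10^5, f = 0.01679, h_f = 21.0 m ≈ 20.9 m ✓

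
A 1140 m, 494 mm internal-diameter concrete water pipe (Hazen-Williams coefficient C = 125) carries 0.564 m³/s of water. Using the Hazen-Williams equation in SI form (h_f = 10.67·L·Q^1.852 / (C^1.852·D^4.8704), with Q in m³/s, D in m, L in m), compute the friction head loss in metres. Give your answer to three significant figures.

h_f = 10.67·1140·0.564^1.852 / (125^1.852·0.494^4.8704) = 17.09 m

h_f ≈ 17.1 m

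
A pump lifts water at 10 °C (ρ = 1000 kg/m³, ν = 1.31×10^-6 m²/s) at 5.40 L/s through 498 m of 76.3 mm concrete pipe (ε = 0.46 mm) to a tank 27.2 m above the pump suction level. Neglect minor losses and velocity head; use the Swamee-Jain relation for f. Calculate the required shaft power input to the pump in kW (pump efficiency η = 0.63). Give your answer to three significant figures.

V = 4Q/(πD²) = 1.181 m/s; Re = 6.88×10^4; ε/D = 0.00603; f = 0.03367
h_f = f(L/D)V²/2g = 15.62 m
Total head H = z + h_f = 27.2 + 15.62 = 42.82 m
P_hyd = ρgQH = 1000·9.81·0.00540·42.82 = 2.268 kW
P_shaft = P_hyd/η = 2.268/0.63 = 3.601 kW

P_shaft ≈ 3.60 kW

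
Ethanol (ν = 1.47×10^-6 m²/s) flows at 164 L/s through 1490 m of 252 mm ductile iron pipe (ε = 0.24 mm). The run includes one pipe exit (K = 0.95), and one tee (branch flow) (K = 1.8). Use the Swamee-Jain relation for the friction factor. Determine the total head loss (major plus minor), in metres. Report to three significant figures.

H_L ≈ 66.9 m

V = 4Q/(πD²) = 3.288 m/s; V²/2g = 0.5511 m
Re = 5.64×10^5, ε/D = 9.52×10^-4 → f = 0.02007 (Swamee-Jain)
Major: h_f = f(L/D)·V²/2g = 0.02007·5913·0.5511 = 65.40 m
Minor: ΣK = 2.75; h_m = ΣK·V²/2g = 1.515 m
Total H_L = 65.40 + 1.515 = 66.92 m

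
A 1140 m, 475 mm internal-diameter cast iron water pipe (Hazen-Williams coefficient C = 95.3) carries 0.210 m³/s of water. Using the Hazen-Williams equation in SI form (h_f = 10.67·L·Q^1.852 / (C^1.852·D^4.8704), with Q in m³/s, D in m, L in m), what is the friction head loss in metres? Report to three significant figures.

h_f ≈ 5.48 m

h_f = 10.67·1140·0.210^1.852 / (95.3^1.852·0.475^4.8704) = 5.485 m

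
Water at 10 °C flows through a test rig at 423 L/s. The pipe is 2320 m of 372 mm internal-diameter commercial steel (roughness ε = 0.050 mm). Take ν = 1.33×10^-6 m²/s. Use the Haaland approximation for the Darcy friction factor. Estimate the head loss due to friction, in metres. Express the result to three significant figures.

h_f ≈ 66.1 m

V = 4Q/(πD²) = 4·0.423/(π·0.372²) = 3.892 m/s
Re = VD/ν = 3.892·0.372/1.33×10^-6 = 1.09×10^6 → turbulent
ε/D = 0.050/372 = 1.34×10^-4
Haaland: f = 0.01373
h_f = f(L/D)V²/(2g) = 0.01373·(2320/0.372)·3.892²/(2·9.81) = 66.10 m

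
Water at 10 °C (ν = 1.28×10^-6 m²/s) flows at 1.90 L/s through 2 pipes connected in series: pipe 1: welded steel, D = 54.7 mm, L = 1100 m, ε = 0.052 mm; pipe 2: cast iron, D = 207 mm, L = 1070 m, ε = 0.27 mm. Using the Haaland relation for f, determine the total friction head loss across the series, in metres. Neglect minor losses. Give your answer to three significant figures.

Pipe 1: V = 0.8085 m/s, Re = 3.46×10^4, ε/D = 9.51×10^-4, f = 0.02493, h_1 = f(L/D)V²/2g = 16.71 m
Pipe 2: V = 0.05646 m/s, Re = 9130, ε/D = 0.00130, f = 0.03330, h_2 = f(L/D)V²/2g = 0.02796 m
Series → Q common, losses add: H = Σh = 16.73 m

H ≈ 16.7 m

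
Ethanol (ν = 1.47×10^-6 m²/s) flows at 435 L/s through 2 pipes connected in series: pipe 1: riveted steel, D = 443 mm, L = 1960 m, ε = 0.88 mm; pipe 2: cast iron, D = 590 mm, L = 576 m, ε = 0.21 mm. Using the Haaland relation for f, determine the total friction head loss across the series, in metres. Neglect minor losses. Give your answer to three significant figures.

H ≈ 44.5 m

Pipe 1: V = 2.822 m/s, Re = 8.51×10^5, ε/D = 0.00199, f = 0.02362, h_1 = f(L/D)V²/2g = 42.42 m
Pipe 2: V = 1.591 m/s, Re = 6.39×10^5, ε/D = 3.56×10^-4, f = 0.01638, h_2 = f(L/D)V²/2g = 2.063 m
Series → Q common, losses add: H = Σh = 44.48 m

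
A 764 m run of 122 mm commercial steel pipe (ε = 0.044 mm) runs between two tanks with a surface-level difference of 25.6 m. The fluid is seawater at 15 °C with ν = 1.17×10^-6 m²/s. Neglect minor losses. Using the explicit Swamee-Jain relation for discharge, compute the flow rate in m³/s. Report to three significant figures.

Swamee-Jain (Type II): Q = -0.965·√(gD⁵h_f/L)·ln[ε/(3.7D) + √(3.17ν²L/(gD³h_f))]
√(gD⁵h_f/L) = √(9.81·0.122⁵·25.6/764) = 0.002981
ε/(3.7D) = 9.75×10^-5; √(3.17ν²L/(gD³h_f)) = 8.53×10^-5
Q = -0.965·0.002981·ln(1.827×10^-4) = 0.02476 m³/s
Check: V = 2.12 m/s, Re = 2.21×10^5, f = 0.01797, h_f = 25.7 m ≈ 25.6 m ✓

Q ≈ 0.0248 m³/s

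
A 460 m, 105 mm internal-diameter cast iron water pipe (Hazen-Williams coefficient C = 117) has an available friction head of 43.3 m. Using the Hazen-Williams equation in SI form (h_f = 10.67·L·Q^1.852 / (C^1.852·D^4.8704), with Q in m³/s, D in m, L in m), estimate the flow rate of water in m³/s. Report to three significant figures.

Rearranging: Q = [h_f·C^1.852·D^4.8704 / (10.67·L)]^(1/1.852)
Q = [43.3·117^1.852·0.105^4.8704 / (10.67·460)]^0.540 = 0.02425 m³/s

Q ≈ 0.0243 m³/s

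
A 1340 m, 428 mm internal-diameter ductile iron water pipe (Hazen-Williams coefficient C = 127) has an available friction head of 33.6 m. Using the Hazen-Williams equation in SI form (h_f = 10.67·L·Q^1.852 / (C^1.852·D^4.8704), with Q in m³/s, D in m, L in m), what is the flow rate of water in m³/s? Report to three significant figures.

Q ≈ 0.519 m³/s

Rearranging: Q = [h_f·C^1.852·D^4.8704 / (10.67·L)]^(1/1.852)
Q = [33.6·127^1.852·0.428^4.8704 / (10.67·1340)]^0.540 = 0.5189 m³/s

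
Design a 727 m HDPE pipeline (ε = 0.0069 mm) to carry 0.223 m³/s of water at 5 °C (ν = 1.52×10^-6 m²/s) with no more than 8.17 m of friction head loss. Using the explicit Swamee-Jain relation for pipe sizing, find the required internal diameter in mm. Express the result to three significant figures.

D ≈ 349 mm

Swamee-Jain (Type III): D = 0.66·[ε^1.25·(LQ²/(gh_f))^4.75 + ν·Q^9.4·(L/(gh_f))^5.2]^0.04
LQ²/(gh_f) = 0.4511; L/(gh_f) = 9.071
Term 1 = ε^1.25·(…)^4.75 = 8.06×10^-9; Term 2 = ν·Q^9.4·(…)^5.2 = 1.09×10^-7
D = 0.66·(8.06×10^-9 + 1.09×10^-7)^0.04 = 0.3485 m = 349 mm
Check: V = 2.34 m/s, Re = 5.36×10^5, f = 0.01326, h_f = 7.70 m ≈ 8.17 m ✓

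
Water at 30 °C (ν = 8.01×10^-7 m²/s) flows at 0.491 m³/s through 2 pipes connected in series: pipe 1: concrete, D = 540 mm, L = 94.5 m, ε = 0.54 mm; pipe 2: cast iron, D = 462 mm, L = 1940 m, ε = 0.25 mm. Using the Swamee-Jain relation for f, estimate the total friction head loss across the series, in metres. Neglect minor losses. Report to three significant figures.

Pipe 1: V = 2.144 m/s, Re = 1.45×10^6, ε/D = 0.00100, f = 0.01992, h_1 = f(L/D)V²/2g = 0.8167 m
Pipe 2: V = 2.929 m/s, Re = 1.69×10^6, ε/D = 5.41×10^-4, f = 0.01736, h_2 = f(L/D)V²/2g = 31.88 m
Series → Q common, losses add: H = Σh = 32.70 m

H ≈ 32.7 m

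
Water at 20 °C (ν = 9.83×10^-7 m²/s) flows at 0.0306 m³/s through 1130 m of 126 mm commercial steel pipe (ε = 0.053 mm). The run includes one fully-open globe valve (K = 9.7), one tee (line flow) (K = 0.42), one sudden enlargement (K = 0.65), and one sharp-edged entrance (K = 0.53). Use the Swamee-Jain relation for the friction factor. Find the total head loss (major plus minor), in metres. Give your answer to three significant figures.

H_L ≈ 52.4 m

V = 4Q/(πD²) = 2.454 m/s; V²/2g = 0.3070 m
Re = 3.15×10^5, ε/D = 4.21×10^-4 → f = 0.01779 (Swamee-Jain)
Major: h_f = f(L/D)·V²/2g = 0.01779·8968·0.3070 = 48.98 m
Minor: ΣK = 11.3; h_m = ΣK·V²/2g = 3.469 m
Total H_L = 48.98 + 3.469 = 52.45 m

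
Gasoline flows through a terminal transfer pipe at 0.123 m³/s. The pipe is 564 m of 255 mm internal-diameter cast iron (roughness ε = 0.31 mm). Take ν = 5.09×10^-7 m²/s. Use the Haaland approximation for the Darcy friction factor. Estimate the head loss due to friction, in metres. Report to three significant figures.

h_f ≈ 13.6 m

V = 4Q/(πD²) = 4·0.123/(π·0.255²) = 2.408 m/s
Re = VD/ν = 2.408·0.255/5.09×10^-7 = 1.21×10^6 → turbulent
ε/D = 0.31/255 = 0.00122
Haaland: f = 0.02084
h_f = f(L/D)V²/(2g) = 0.02084·(564/0.255)·2.408²/(2·9.81) = 13.63 m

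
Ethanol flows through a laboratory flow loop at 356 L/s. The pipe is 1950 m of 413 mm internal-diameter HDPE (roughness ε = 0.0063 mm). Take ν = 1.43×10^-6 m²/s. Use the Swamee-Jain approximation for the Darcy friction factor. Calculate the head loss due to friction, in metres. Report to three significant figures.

V = 4Q/(πD²) = 4·0.356/(π·0.413²) = 2.657 m/s
Re = VD/ν = 2.657·0.413/1.43×10^-6 = 7.67×10^5 → turbulent
ε/D = 0.0063/413 = 1.53×10^-5
Swamee-Jain: f = 0.01246
h_f = f(L/D)V²/(2g) = 0.01246·(1950/0.413)·2.657²/(2·9.81) = 21.17 m

h_f ≈ 21.2 m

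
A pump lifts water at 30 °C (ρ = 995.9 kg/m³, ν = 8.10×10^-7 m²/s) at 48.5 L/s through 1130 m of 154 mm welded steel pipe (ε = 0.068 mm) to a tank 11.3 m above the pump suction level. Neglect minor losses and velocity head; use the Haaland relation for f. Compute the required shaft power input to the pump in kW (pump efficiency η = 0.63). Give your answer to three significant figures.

P_shaft ≈ 41.3 kW

V = 4Q/(πD²) = 2.604 m/s; Re = 4.95×10^5; ε/D = 4.42×10^-4; f = 0.01720
h_f = f(L/D)V²/2g = 43.62 m
Total head H = z + h_f = 11.3 + 43.62 = 54.92 m
P_hyd = ρgQH = 995.9·9.81·0.0485·54.92 = 26.02 kW
P_shaft = P_hyd/η = 26.02/0.63 = 41.31 kW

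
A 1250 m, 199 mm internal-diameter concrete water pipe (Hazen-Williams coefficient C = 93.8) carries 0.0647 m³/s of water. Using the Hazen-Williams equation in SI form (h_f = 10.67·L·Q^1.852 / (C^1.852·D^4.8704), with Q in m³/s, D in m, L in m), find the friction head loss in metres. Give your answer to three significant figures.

h_f = 10.67·1250·0.0647^1.852 / (93.8^1.852·0.199^4.8704) = 48.44 m

h_f ≈ 48.4 m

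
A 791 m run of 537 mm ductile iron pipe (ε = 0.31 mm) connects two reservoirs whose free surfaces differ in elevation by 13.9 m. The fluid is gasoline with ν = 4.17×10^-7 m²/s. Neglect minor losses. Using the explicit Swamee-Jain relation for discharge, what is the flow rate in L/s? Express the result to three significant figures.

Q ≈ 740 L/s

Swamee-Jain (Type II): Q = -0.965·√(gD⁵h_f/L)·ln[ε/(3.7D) + √(3.17ν²L/(gD³h_f))]
√(gD⁵h_f/L) = √(9.81·0.537⁵·13.9/791) = 0.08774
ε/(3.7D) = 1.56×10^-4; √(3.17ν²L/(gD³h_f)) = 4.54×10^-6
Q = -0.965·0.08774·ln(1.606×10^-4) = 0.7397 m³/s
Check: V = 3.27 m/s, Re = 4.21×10^6, f = 0.01741, h_f = 13.9 m ≈ 13.9 m ✓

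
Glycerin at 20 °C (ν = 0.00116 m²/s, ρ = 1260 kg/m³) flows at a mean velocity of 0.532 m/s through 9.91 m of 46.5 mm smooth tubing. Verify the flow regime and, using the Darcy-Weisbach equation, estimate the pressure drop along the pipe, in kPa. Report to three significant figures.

Re = VD/ν = 0.532·0.04650/0.00116 = 21.3 → laminar (Re < 2300)
f = 64/Re = 3.001
h_f = f(L/D)V²/(2g) = 3.001·(9.91/0.04650)·0.532²/(2·9.81) = 9.226 m
Δp = ρg·h_f = 1260·9.81·9.226 = 114.0 kPa

Δp ≈ 114 kPa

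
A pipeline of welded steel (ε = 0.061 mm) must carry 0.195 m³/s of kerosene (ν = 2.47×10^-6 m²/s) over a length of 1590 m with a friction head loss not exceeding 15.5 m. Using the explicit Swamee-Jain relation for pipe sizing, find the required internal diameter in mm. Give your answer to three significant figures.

D ≈ 354 mm

Swamee-Jain (Type III): D = 0.66·[ε^1.25·(LQ²/(gh_f))^4.75 + ν·Q^9.4·(L/(gh_f))^5.2]^0.04
LQ²/(gh_f) = 0.3976; L/(gh_f) = 10.46
Term 1 = ε^1.25·(…)^4.75 = 6.75×10^-8; Term 2 = ν·Q^9.4·(…)^5.2 = 1.05×10^-7
D = 0.66·(6.75×10^-8 + 1.05×10^-7)^0.04 = 0.3540 m = 354 mm
Check: V = 1.98 m/s, Re = 2.84×10^5, f = 0.01619, h_f = 14.6 m ≈ 15.5 m ✓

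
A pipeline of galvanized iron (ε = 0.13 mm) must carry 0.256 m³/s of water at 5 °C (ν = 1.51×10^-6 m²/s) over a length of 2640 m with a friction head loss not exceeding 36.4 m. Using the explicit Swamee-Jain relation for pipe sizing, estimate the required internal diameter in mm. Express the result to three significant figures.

D ≈ 372 mm

Swamee-Jain (Type III): D = 0.66·[ε^1.25·(LQ²/(gh_f))^4.75 + ν·Q^9.4·(L/(gh_f))^5.2]^0.04
LQ²/(gh_f) = 0.4845; L/(gh_f) = 7.393
Term 1 = ε^1.25·(…)^4.75 = 4.44×10^-7; Term 2 = ν·Q^9.4·(…)^5.2 = 1.36×10^-7
D = 0.66·(4.44×10^-7 + 1.36×10^-7)^0.04 = 0.3716 m = 372 mm
Check: V = 2.36 m/s, Re = 5.81×10^5, f = 0.01661, h_f = 33.5 m ≈ 36.4 m ✓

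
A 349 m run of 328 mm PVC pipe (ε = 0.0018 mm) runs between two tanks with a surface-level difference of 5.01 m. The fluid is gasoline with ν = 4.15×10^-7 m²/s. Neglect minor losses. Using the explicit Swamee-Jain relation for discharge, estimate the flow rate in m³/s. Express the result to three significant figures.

Swamee-Jain (Type II): Q = -0.965·√(gD⁵h_f/L)·ln[ε/(3.7D) + √(3.17ν²L/(gD³h_f))]
√(gD⁵h_f/L) = √(9.81·0.328⁵·5.01/349) = 0.02312
ε/(3.7D) = 1.48×10^-6; √(3.17ν²L/(gD³h_f)) = 1.05×10^-5
Q = -0.965·0.02312·ln(1.196×10^-5) = 0.2529 m³/s
Check: V = 2.99 m/s, Re = 2.37×10^6, f = 0.01033, h_f = 5.02 m ≈ 5.01 m ✓

Q ≈ 0.253 m³/s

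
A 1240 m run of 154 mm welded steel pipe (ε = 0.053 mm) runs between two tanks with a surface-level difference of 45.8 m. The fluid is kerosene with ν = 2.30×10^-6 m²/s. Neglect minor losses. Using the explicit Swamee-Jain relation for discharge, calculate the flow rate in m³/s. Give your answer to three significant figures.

Q ≈ 0.0459 m³/s

Swamee-Jain (Type II): Q = -0.965·√(gD⁵h_f/L)·ln[ε/(3.7D) + √(3.17ν²L/(gD³h_f))]
√(gD⁵h_f/L) = √(9.81·0.154⁵·45.8/1240) = 0.005602
ε/(3.7D) = 9.30×10^-5; √(3.17ν²L/(gD³h_f)) = 1.13×10^-4
Q = -0.965·0.005602·ln(2.056×10^-4) = 0.04590 m³/s
Check: V = 2.46 m/s, Re = 1.65×10^5, f = 0.01846, h_f = 46.0 m ≈ 45.8 m ✓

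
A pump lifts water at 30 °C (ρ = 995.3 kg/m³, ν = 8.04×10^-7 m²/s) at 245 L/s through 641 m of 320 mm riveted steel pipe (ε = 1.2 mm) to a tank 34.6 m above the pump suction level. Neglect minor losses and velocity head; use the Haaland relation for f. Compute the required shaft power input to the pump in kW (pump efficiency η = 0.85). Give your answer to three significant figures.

P_shaft ≈ 172 kW

V = 4Q/(πD²) = 3.046 m/s; Re = 1.21×10^6; ε/D = 0.00375; f = 0.02803
h_f = f(L/D)V²/2g = 26.56 m
Total head H = z + h_f = 34.6 + 26.56 = 61.16 m
P_hyd = ρgQH = 995.3·9.81·0.245·61.16 = 146.3 kW
P_shaft = P_hyd/η = 146.3/0.85 = 172.1 kW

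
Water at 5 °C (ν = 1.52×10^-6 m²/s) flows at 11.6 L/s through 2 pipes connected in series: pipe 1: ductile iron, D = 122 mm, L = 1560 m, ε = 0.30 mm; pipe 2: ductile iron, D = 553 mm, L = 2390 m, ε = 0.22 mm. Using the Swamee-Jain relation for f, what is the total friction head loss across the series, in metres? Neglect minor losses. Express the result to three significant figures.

Pipe 1: V = 0.9923 m/s, Re = 7.96×10^4, ε/D = 0.00246, f = 0.02684, h_1 = f(L/D)V²/2g = 17.23 m
Pipe 2: V = 0.04830 m/s, Re = 1.76×10^4, ε/D = 3.98×10^-4, f = 0.02758, h_2 = f(L/D)V²/2g = 0.01417 m
Series → Q common, losses add: H = Σh = 17.24 m

H ≈ 17.2 m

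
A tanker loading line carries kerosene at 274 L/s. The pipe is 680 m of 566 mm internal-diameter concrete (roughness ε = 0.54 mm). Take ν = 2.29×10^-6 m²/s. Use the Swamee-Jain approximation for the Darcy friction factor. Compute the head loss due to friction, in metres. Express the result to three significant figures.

h_f ≈ 1.50 m

V = 4Q/(πD²) = 4·0.274/(π·0.566²) = 1.089 m/s
Re = VD/ν = 1.089·0.566/2.29×10^-6 = 2.69×10^5 → turbulent
ε/D = 0.54/566 = 9.54×10^-4
Swamee-Jain: f = 0.02066
h_f = f(L/D)V²/(2g) = 0.02066·(680/0.566)·1.089²/(2·9.81) = 1.500 m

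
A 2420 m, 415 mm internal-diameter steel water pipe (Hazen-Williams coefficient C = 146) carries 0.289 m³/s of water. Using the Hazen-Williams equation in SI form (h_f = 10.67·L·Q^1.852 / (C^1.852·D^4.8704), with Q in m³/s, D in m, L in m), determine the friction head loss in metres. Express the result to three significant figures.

h_f = 10.67·2420·0.289^1.852 / (146^1.852·0.415^4.8704) = 18.43 m

h_f ≈ 18.4 m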